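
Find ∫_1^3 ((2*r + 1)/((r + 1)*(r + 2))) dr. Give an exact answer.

Factor the denominator: r**2 + 3*r + 2 = (r + 2)(r + 1).
Partial fractions: (2*r + 1)/((r + 1)*(r + 2)) = 3/(r + 2) - 1/(r + 1).
An antiderivative is F(r) = -log(r + 1) + 3*log(r + 2).
Then F(3) - F(1) = (-2*log(2) + 3*log(5)) - (log(27/2)) = -3*log(3) - log(2) + 3*log(5).

-3*log(3) - log(2) + 3*log(5)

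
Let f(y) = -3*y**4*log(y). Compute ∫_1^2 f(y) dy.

Integrate by parts once (u = ln y, dv = -3*y**4 dy).
An antiderivative is F(y) = -3*y**5*(5*log(y) - 1)/25.
Then F(2) - F(1) = (96/25 - 96*log(2)/5) - (3/25) = 93/25 - 96*log(2)/5.

93/25 - 96*log(2)/5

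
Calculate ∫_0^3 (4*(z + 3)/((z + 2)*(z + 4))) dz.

-6*log(2) + 2*log(5) + 2*log(7)

Factor the denominator: z**2 + 6*z + 8 = (z + 4)(z + 2).
Partial fractions: 4*(z + 3)/((z + 2)*(z + 4)) = 2/(z + 4) + 2/(z + 2).
An antiderivative is F(z) = 2*log(z + 2) + 2*log(z + 4).
Then F(3) - F(0) = (2*log(5) + 2*log(7)) - (log(64)) = -6*log(2) + 2*log(5) + 2*log(7).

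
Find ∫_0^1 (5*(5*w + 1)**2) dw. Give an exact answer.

215/3

Let u = 5*w + 1, so du = 5 dw. When w = 0, u = 1; when w = 1, u = 6.
The integral becomes ∫ u**2 du from 1 to 6, with antiderivative u**3/3.
Back in w: F(w) = (5*w + 1)**3/3.
Then F(1) - F(0) = (72) - (1/3) = 215/3.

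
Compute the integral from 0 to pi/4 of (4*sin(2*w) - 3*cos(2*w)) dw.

An antiderivative is F(w) = -3*sin(2*w)/2 - 2*cos(2*w).
Then F(pi/4) - F(0) = (-3/2) - (-2) = 1/2.

1/2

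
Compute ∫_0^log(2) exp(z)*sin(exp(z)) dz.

Let u = exp(z), so du = exp(z) dz. When z = 0, u = 1; when z = log(2), u = 2.
The integral becomes ∫ sin(u) du from 1 to 2, with antiderivative -cos(u).
Back in z: F(z) = -cos(exp(z)).
Then F(log(2)) - F(0) = (-cos(2)) - (-cos(1)) = -cos(2) + cos(1).

-cos(2) + cos(1)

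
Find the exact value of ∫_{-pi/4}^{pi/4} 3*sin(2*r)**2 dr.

Use the identity sin^2(2*r) = (1 - cos(4*r))/2.
An antiderivative is F(r) = 3*r/2 - 3*sin(4*r)/8.
Then F(pi/4) - F(-pi/4) = (3*pi/8) - (-3*pi/8) = 3*pi/4.

3*pi/4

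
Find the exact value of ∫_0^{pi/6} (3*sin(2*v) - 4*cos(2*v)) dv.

An antiderivative is F(v) = -2*sin(2*v) - 3*cos(2*v)/2.
Then F(pi/6) - F(0) = (-sqrt(3) - 3/4) - (-3/2) = 3/4 - sqrt(3).

3/4 - sqrt(3)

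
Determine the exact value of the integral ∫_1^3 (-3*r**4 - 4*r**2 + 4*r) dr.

By the power rule, an antiderivative is F(r) = -3*r**5/5 - 4*r**3/3 + 2*r**2.
Then F(3) - F(1) = (-819/5) - (1/15) = -2458/15.

-2458/15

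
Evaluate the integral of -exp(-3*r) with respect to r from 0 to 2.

An antiderivative is F(r) = exp(-3*r)/3.
Then F(2) - F(0) = (exp(-6)/3) - (1/3) = (1 - exp(6))*exp(-6)/3.

(1 - exp(6))*exp(-6)/3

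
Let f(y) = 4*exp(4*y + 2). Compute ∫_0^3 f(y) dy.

Let u = 4*y + 2, so du = 4 dy. When y = 0, u = 2; when y = 3, u = 14.
The integral becomes ∫ exp(u) du from 2 to 14, with antiderivative exp(u).
Back in y: F(y) = exp(4*y + 2).
Then F(3) - F(0) = (exp(14)) - (exp(2)) = -exp(2) + exp(14).

-exp(2) + exp(14)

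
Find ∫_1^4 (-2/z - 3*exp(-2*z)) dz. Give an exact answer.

An antiderivative is F(z) = -2*log(z) + 3*exp(-2*z)/2.
Then F(4) - F(1) = (-4*log(2) + 3*exp(-8)/2) - (3*exp(-2)/2) = -4*log(2) - 3*exp(-2)/2 + 3*exp(-8)/2.

-4*log(2) - 3*exp(-2)/2 + 3*exp(-8)/2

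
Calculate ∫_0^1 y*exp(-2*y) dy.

(-3 + exp(2))*exp(-2)/4

Integrate by parts once (u = y, dv = exp(-2*y) dy).
An antiderivative is F(y) = (-2*y - 1)*exp(-2*y)/4.
Then F(1) - F(0) = (-3*exp(-2)/4) - (-1/4) = (-3 + exp(2))*exp(-2)/4.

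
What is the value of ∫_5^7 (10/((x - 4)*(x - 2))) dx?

-5*log(5) + 10*log(3)

Factor the denominator: x**2 - 6*x + 8 = (x - 2)(x - 4).
Partial fractions: 10/((x - 4)*(x - 2)) = -5/(x - 2) + 5/(x - 4).
An antiderivative is F(x) = 5*log(x - 4) - 5*log(x - 2).
Then F(7) - F(5) = (-5*log(5) + 5*log(3)) - (-5*log(3)) = -5*log(5) + 10*log(3).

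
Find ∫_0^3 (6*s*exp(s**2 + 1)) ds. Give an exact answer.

Let u = s**2 + 1, so du = 2*s ds. When s = 0, u = 1; when s = 3, u = 10.
The integral becomes 3·∫ exp(u) du from 1 to 10, with antiderivative 3*exp(u).
Back in s: F(s) = 3*exp(s**2 + 1).
Then F(3) - F(0) = (3*exp(10)) - (3*exp(1)) = -3*exp(1)*(1 - exp(9)).

-3*exp(1)*(1 - exp(9))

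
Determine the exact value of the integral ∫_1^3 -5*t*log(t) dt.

Integrate by parts once (u = ln t, dv = -5*t dt).
An antiderivative is F(t) = -5*t**2*(2*log(t) - 1)/4.
Then F(3) - F(1) = (45/4 - 45*log(3)/2) - (5/4) = 10 - 45*log(3)/2.

10 - 45*log(3)/2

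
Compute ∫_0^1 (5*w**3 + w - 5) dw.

-13/4

By the power rule, an antiderivative is F(w) = 5*w**4/4 + w**2/2 - 5*w.
Then F(1) - F(0) = (-13/4) - (0) = -13/4.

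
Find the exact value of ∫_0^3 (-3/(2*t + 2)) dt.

-log(8)

An antiderivative is F(t) = -3*log(2*t + 2)/2.
Then F(3) - F(0) = (-9*log(2)/2) - (-3*log(2)/2) = -log(8).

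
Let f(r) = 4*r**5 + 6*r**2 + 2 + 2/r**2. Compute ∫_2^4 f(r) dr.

By the power rule, an antiderivative is F(r) = 2*r**6/3 + 2*r**3 + 2*r - 2/r.
Then F(4) - F(2) = (17197/6) - (185/3) = 5609/2.

5609/2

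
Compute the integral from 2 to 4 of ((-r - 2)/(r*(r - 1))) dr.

Factor the denominator: r**2 - r = r(r - 1).
Partial fractions: (-r - 2)/(r*(r - 1)) = 2/r - 3/(r - 1).
An antiderivative is F(r) = 2*log(r) - 3*log(r - 1).
Then F(4) - F(2) = (log(16/27)) - (log(4)) = log(4/27).

log(4/27)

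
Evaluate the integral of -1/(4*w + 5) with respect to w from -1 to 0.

An antiderivative is F(w) = -log(4*w + 5)/4.
Then F(0) - F(-1) = (-log(5)/4) - (0) = -log(5)/4.

-log(5)/4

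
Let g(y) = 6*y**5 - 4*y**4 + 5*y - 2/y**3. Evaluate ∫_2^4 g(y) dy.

By the power rule, an antiderivative is F(y) = y**6 - 4*y**5/5 + 5*y**2/2 + y**(-2).
Then F(4) - F(2) = (265349/80) - (973/20) = 261457/80.

261457/80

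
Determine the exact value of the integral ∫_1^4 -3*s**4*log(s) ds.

Integrate by parts once (u = ln s, dv = -3*s**4 ds).
An antiderivative is F(s) = -3*s**5*(5*log(s) - 1)/25.
Then F(4) - F(1) = (3072/25 - 6144*log(2)/5) - (3/25) = 3069/25 - 6144*log(2)/5.

3069/25 - 6144*log(2)/5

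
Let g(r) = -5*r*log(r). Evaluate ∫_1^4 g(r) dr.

75/4 - 80*log(2)

Integrate by parts once (u = ln r, dv = -5*r dr).
An antiderivative is F(r) = -5*r**2*(2*log(r) - 1)/4.
Then F(4) - F(1) = (20 - 80*log(2)) - (5/4) = 75/4 - 80*log(2).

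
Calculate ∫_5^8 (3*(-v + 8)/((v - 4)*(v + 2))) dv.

-5*log(5) - log(2) + 5*log(7)

Factor the denominator: v**2 - 2*v - 8 = (v + 2)(v - 4).
Partial fractions: 3*(-v + 8)/((v - 4)*(v + 2)) = -5/(v + 2) + 2/(v - 4).
An antiderivative is F(v) = 2*log(v - 4) - 5*log(v + 2).
Then F(8) - F(5) = (-5*log(5) - log(2)) - (-5*log(7)) = -5*log(5) - log(2) + 5*log(7).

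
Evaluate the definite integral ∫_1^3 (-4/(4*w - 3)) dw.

An antiderivative is F(w) = -log(4*w - 3).
Then F(3) - F(1) = (-log(9)) - (0) = -log(9).

-log(9)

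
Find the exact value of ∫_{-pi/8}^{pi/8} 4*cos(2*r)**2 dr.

1 + pi/2

Use the identity cos^2(2*r) = (1 + cos(4*r))/2.
An antiderivative is F(r) = 2*r + sin(4*r)/2.
Then F(pi/8) - F(-pi/8) = (1/2 + pi/4) - (-pi/4 - 1/2) = 1 + pi/2.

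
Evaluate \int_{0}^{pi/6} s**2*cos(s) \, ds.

Integrate by parts twice (u = s^2, dv = cos(s) ds).
An antiderivative is F(s) = s**2*sin(s) + 2*s*cos(s) - 2*sin(s).
Then F(pi/6) - F(0) = (-1 + pi**2/72 + sqrt(3)*pi/6) - (0) = -1 + pi**2/72 + sqrt(3)*pi/6.

-1 + pi**2/72 + sqrt(3)*pi/6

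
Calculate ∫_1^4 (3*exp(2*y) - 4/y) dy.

An antiderivative is F(y) = 3*exp(2*y)/2 - 4*log(y).
Then F(4) - F(1) = (-8*log(2) + 3*exp(8)/2) - (3*exp(2)/2) = -3*exp(2)/2 - 8*log(2) + 3*exp(8)/2.

-3*exp(2)/2 - 8*log(2) + 3*exp(8)/2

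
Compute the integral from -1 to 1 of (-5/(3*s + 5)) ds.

-10*log(2)/3

An antiderivative is F(s) = -5*log(3*s + 5)/3.
Then F(1) - F(-1) = (-log(32)) - (-5*log(2)/3) = -10*log(2)/3.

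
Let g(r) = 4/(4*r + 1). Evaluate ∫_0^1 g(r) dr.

log(5)

An antiderivative is F(r) = log(4*r + 1).
Then F(1) - F(0) = (log(5)) - (0) = log(5).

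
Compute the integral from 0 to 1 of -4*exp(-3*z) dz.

An antiderivative is F(z) = 4*exp(-3*z)/3.
Then F(1) - F(0) = (4*exp(-3)/3) - (4/3) = -4/3 + 4*exp(-3)/3.

-4/3 + 4*exp(-3)/3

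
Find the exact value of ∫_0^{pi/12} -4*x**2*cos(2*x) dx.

Integrate by parts twice (u = x^2, dv = -4*cos(2*x) dx).
An antiderivative is F(x) = -2*x**2*sin(2*x) - 2*x*cos(2*x) + sin(2*x).
Then F(pi/12) - F(0) = (-sqrt(3)*pi/12 - pi**2/144 + 1/2) - (0) = -sqrt(3)*pi/12 - pi**2/144 + 1/2.

-sqrt(3)*pi/12 - pi**2/144 + 1/2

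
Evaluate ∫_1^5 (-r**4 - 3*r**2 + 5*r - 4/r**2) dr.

-692

By the power rule, an antiderivative is F(r) = -r**5/5 - r**3 + 5*r**2/2 + 4/r.
Then F(5) - F(1) = (-6867/10) - (53/10) = -692.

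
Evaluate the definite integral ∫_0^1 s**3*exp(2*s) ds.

3/8 + exp(2)/8

Integrate by parts 3 times (u = s^3, dv = exp(2*s) ds).
An antiderivative is F(s) = (4*s**3 - 6*s**2 + 6*s - 3)*exp(2*s)/8.
Then F(1) - F(0) = (exp(2)/8) - (-3/8) = 3/8 + exp(2)/8.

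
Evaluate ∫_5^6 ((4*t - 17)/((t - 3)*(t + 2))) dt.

-5*log(7) - log(3) + 16*log(2)

Factor the denominator: t**2 - t - 6 = (t + 2)(t - 3).
Partial fractions: (4*t - 17)/((t - 3)*(t + 2)) = 5/(t + 2) - 1/(t - 3).
An antiderivative is F(t) = -log(t - 3) + 5*log(t + 2).
Then F(6) - F(5) = (-log(3) + 15*log(2)) - (-log(2) + 5*log(7)) = -5*log(7) - log(3) + 16*log(2).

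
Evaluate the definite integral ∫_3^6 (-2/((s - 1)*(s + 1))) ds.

Factor the denominator: s**2 - 1 = (s + 1)(s - 1).
Partial fractions: -2/((s - 1)*(s + 1)) = 1/(s + 1) - 1/(s - 1).
An antiderivative is F(s) = -log(s - 1) + log(s + 1).
Then F(6) - F(3) = (log(7/5)) - (log(2)) = log(7/10).

log(7/10)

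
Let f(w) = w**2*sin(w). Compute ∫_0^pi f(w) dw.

Integrate by parts twice (u = w^2, dv = sin(w) dw).
An antiderivative is F(w) = -w**2*cos(w) + 2*w*sin(w) + 2*cos(w).
Then F(pi) - F(0) = (-2 + pi**2) - (2) = -4 + pi**2.

-4 + pi**2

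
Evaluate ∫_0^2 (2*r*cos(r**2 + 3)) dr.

-sin(3) + sin(7)

Let u = r**2 + 3, so du = 2*r dr. When r = 0, u = 3; when r = 2, u = 7.
The integral becomes ∫ cos(u) du from 3 to 7, with antiderivative sin(u).
Back in r: F(r) = sin(r**2 + 3).
Then F(2) - F(0) = (sin(7)) - (sin(3)) = -sin(3) + sin(7).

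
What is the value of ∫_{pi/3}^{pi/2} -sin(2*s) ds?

-1/4

An antiderivative is F(s) = cos(2*s)/2.
Then F(pi/2) - F(pi/3) = (-1/2) - (-1/4) = -1/4.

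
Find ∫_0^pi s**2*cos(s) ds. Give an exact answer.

-2*pi

Integrate by parts twice (u = s^2, dv = cos(s) ds).
An antiderivative is F(s) = s**2*sin(s) + 2*s*cos(s) - 2*sin(s).
Then F(pi) - F(0) = (-2*pi) - (0) = -2*pi.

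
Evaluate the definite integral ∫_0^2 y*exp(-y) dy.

Integrate by parts once (u = y, dv = exp(-y) dy).
An antiderivative is F(y) = (-y - 1)*exp(-y).
Then F(2) - F(0) = (-3*exp(-2)) - (-1) = 1 - 3*exp(-2).

1 - 3*exp(-2)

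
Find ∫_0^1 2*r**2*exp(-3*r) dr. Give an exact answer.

Integrate by parts twice (u = r^2, dv = 2*exp(-3*r) dr).
An antiderivative is F(r) = (-18*r**2 - 12*r - 4)*exp(-3*r)/27.
Then F(1) - F(0) = (-34*exp(-3)/27) - (-4/27) = 4/27 - 34*exp(-3)/27.

4/27 - 34*exp(-3)/27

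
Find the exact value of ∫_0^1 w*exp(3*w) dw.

1/9 + 2*exp(3)/9

Integrate by parts once (u = w, dv = exp(3*w) dw).
An antiderivative is F(w) = (3*w - 1)*exp(3*w)/9.
Then F(1) - F(0) = (2*exp(3)/9) - (-1/9) = 1/9 + 2*exp(3)/9.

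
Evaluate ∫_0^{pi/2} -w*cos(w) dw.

1 - pi/2

Integrate by parts once (u = w, dv = -cos(w) dw).
An antiderivative is F(w) = -w*sin(w) - cos(w).
Then F(pi/2) - F(0) = (-pi/2) - (-1) = 1 - pi/2.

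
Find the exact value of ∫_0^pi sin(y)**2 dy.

pi/2

Use the identity sin^2(y) = (1 - cos(2*y))/2.
An antiderivative is F(y) = y/2 - sin(2*y)/4.
Then F(pi) - F(0) = (pi/2) - (0) = pi/2.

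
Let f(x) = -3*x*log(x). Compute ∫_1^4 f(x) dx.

Integrate by parts once (u = ln x, dv = -3*x dx).
An antiderivative is F(x) = -3*x**2*(2*log(x) - 1)/4.
Then F(4) - F(1) = (12 - 48*log(2)) - (3/4) = 45/4 - 48*log(2).

45/4 - 48*log(2)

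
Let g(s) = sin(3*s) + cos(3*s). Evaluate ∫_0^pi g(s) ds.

An antiderivative is F(s) = sin(3*s)/3 - cos(3*s)/3.
Then F(pi) - F(0) = (1/3) - (-1/3) = 2/3.

2/3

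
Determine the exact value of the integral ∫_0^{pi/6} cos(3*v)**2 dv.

pi/12

Use the identity cos^2(3*v) = (1 + cos(6*v))/2.
An antiderivative is F(v) = v/2 + sin(6*v)/12.
Then F(pi/6) - F(0) = (pi/12) - (0) = pi/12.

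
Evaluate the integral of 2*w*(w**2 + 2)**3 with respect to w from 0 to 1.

65/4

Let u = w**2 + 2, so du = 2*w dw. When w = 0, u = 2; when w = 1, u = 3.
The integral becomes ∫ u**3 du from 2 to 3, with antiderivative u**4/4.
Back in w: F(w) = (w**2 + 2)**4/4.
Then F(1) - F(0) = (81/4) - (4) = 65/4.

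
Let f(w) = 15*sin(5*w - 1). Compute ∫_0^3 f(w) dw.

Let u = 5*w - 1, so du = 5 dw. When w = 0, u = -1; when w = 3, u = 14.
The integral becomes 3·∫ sin(u) du from -1 to 14, with antiderivative -3*cos(u).
Back in w: F(w) = -3*cos(5*w - 1).
Then F(3) - F(0) = (-3*cos(14)) - (-3*cos(1)) = -3*cos(14) + 3*cos(1).

-3*cos(14) + 3*cos(1)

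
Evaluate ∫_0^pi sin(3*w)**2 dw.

Use the identity sin^2(3*w) = (1 - cos(6*w))/2.
An antiderivative is F(w) = w/2 - sin(6*w)/12.
Then F(pi) - F(0) = (pi/2) - (0) = pi/2.

pi/2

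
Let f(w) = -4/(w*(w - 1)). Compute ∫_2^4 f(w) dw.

Factor the denominator: w**2 - w = w(w - 1).
Partial fractions: -4/(w*(w - 1)) = 4/w - 4/(w - 1).
An antiderivative is F(w) = 4*log(w) - 4*log(w - 1).
Then F(4) - F(2) = (-4*log(3) + 8*log(2)) - (log(16)) = log(16/81).

log(16/81)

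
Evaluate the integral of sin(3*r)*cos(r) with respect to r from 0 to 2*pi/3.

Use the identity sin(3*r)cos(r) = [sin(4*r) + sin(2*r)]/2.
An antiderivative is F(r) = -cos(2*r)/4 - cos(4*r)/8.
Then F(2*pi/3) - F(0) = (3/16) - (-3/8) = 9/16.

9/16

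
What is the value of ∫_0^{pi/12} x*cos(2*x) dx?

Integrate by parts once (u = x, dv = cos(2*x) dx).
An antiderivative is F(x) = x*sin(2*x)/2 + cos(2*x)/4.
Then F(pi/12) - F(0) = (pi/48 + sqrt(3)/8) - (1/4) = -1/4 + pi/48 + sqrt(3)/8.

-1/4 + pi/48 + sqrt(3)/8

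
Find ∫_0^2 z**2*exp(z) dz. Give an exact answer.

Integrate by parts twice (u = z^2, dv = exp(z) dz).
An antiderivative is F(z) = (z**2 - 2*z + 2)*exp(z).
Then F(2) - F(0) = (2*exp(2)) - (2) = -2 + 2*exp(2).

-2 + 2*exp(2)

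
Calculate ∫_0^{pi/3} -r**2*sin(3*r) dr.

4/27 - pi**2/27

Integrate by parts twice (u = r^2, dv = -sin(3*r) dr).
An antiderivative is F(r) = r**2*cos(3*r)/3 - 2*r*sin(3*r)/9 - 2*cos(3*r)/27.
Then F(pi/3) - F(0) = (2/27 - pi**2/27) - (-2/27) = 4/27 - pi**2/27.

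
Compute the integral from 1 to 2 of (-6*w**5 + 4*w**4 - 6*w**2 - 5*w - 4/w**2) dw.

By the power rule, an antiderivative is F(w) = -w**6 + 4*w**5/5 - 2*w**3 - 5*w**2/2 + 4/w.
Then F(2) - F(1) = (-312/5) - (-7/10) = -617/10.

-617/10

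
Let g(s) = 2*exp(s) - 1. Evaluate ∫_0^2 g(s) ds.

-4 + 2*exp(2)

An antiderivative is F(s) = -s + 2*exp(s).
Then F(2) - F(0) = (-2 + 2*exp(2)) - (2) = -4 + 2*exp(2).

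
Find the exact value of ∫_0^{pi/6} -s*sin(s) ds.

-1/2 + sqrt(3)*pi/12

Integrate by parts once (u = s, dv = -sin(s) ds).
An antiderivative is F(s) = s*cos(s) - sin(s).
Then F(pi/6) - F(0) = (-1/2 + sqrt(3)*pi/12) - (0) = -1/2 + sqrt(3)*pi/12.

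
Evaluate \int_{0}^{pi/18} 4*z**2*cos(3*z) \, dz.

Integrate by parts twice (u = z^2, dv = 4*cos(3*z) dz).
An antiderivative is F(z) = 4*z**2*sin(3*z)/3 + 8*z*cos(3*z)/9 - 8*sin(3*z)/27.
Then F(pi/18) - F(0) = (-4/27 + pi**2/486 + 2*sqrt(3)*pi/81) - (0) = -4/27 + pi**2/486 + 2*sqrt(3)*pi/81.

-4/27 + pi**2/486 + 2*sqrt(3)*pi/81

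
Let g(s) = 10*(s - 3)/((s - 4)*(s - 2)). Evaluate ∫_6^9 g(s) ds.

Factor the denominator: s**2 - 6*s + 8 = (s - 2)(s - 4).
Partial fractions: 10*(s - 3)/((s - 4)*(s - 2)) = 5/(s - 2) + 5/(s - 4).
An antiderivative is F(s) = 5*log(s - 4) + 5*log(s - 2).
Then F(9) - F(6) = (5*log(5) + 5*log(7)) - (15*log(2)) = -15*log(2) + 5*log(5) + 5*log(7).

-15*log(2) + 5*log(5) + 5*log(7)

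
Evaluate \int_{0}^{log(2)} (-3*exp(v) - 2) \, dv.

-3 - log(4)

An antiderivative is F(v) = -2*v - 3*exp(v).
Then F(log(2)) - F(0) = (-6 - 2*log(2)) - (-3) = -3 - log(4).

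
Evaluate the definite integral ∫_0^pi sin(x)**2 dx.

pi/2

Use the identity sin^2(x) = (1 - cos(2*x))/2.
An antiderivative is F(x) = x/2 - sin(2*x)/4.
Then F(pi) - F(0) = (pi/2) - (0) = pi/2.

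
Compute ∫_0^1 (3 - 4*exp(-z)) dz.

An antiderivative is F(z) = 3*z + 4*exp(-z).
Then F(1) - F(0) = (4*exp(-1) + 3) - (4) = -1 + 4*exp(-1).

-1 + 4*exp(-1)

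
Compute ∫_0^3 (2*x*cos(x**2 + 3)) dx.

sin(12) - sin(3)

Let u = x**2 + 3, so du = 2*x dx. When x = 0, u = 3; when x = 3, u = 12.
The integral becomes ∫ cos(u) du from 3 to 12, with antiderivative sin(u).
Back in x: F(x) = sin(x**2 + 3).
Then F(3) - F(0) = (sin(12)) - (sin(3)) = sin(12) - sin(3).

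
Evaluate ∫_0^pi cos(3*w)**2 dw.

pi/2

Use the identity cos^2(3*w) = (1 + cos(6*w))/2.
An antiderivative is F(w) = w/2 + sin(6*w)/12.
Then F(pi) - F(0) = (pi/2) - (0) = pi/2.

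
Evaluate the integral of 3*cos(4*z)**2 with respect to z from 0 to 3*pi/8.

Use the identity cos^2(4*z) = (1 + cos(8*z))/2.
An antiderivative is F(z) = 3*z/2 + 3*sin(8*z)/16.
Then F(3*pi/8) - F(0) = (9*pi/16) - (0) = 9*pi/16.

9*pi/16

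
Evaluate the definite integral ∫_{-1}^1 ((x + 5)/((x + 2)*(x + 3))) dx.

log(27/4)

Factor the denominator: x**2 + 5*x + 6 = (x + 3)(x + 2).
Partial fractions: (x + 5)/((x + 2)*(x + 3)) = -2/(x + 3) + 3/(x + 2).
An antiderivative is F(x) = 3*log(x + 2) - 2*log(x + 3).
Then F(1) - F(-1) = (log(27/16)) - (-log(4)) = log(27/4).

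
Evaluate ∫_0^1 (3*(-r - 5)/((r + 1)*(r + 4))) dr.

Factor the denominator: r**2 + 5*r + 4 = (r + 4)(r + 1).
Partial fractions: 3*(-r - 5)/((r + 1)*(r + 4)) = 1/(r + 4) - 4/(r + 1).
An antiderivative is F(r) = -4*log(r + 1) + log(r + 4).
Then F(1) - F(0) = (log(5/16)) - (log(4)) = log(5/64).

log(5/64)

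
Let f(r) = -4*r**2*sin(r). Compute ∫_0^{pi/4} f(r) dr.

Integrate by parts twice (u = r^2, dv = -4*sin(r) dr).
An antiderivative is F(r) = 4*r**2*cos(r) - 8*r*sin(r) - 8*cos(r).
Then F(pi/4) - F(0) = (sqrt(2)*(-4 - pi + pi**2/8)) - (-8) = -4*sqrt(2) - sqrt(2)*pi + sqrt(2)*pi**2/8 + 8.

-4*sqrt(2) - sqrt(2)*pi + sqrt(2)*pi**2/8 + 8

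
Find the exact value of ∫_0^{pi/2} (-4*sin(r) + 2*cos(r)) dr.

-2

An antiderivative is F(r) = 2*sin(r) + 4*cos(r).
Then F(pi/2) - F(0) = (2) - (4) = -2.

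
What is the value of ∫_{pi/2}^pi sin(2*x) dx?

An antiderivative is F(x) = -cos(2*x)/2.
Then F(pi) - F(pi/2) = (-1/2) - (1/2) = -1.

-1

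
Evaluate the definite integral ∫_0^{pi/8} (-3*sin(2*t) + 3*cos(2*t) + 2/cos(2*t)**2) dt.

An antiderivative is F(t) = 3*sin(2*t)/2 + 3*cos(2*t)/2 + tan(2*t).
Then F(pi/8) - F(0) = (1 + 3*sqrt(2)/2) - (3/2) = -1/2 + 3*sqrt(2)/2.

-1/2 + 3*sqrt(2)/2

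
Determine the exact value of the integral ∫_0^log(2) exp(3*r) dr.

Let u = exp(r), so du = exp(r) dr. When r = 0, u = 1; when r = log(2), u = 2.
The integral becomes ∫ u**2 du from 1 to 2, with antiderivative u**3/3.
Back in r: F(r) = exp(3*r)/3.
Then F(log(2)) - F(0) = (8/3) - (1/3) = 7/3.

7/3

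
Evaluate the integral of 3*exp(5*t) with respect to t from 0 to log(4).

Let u = exp(t), so du = exp(t) dt. When t = 0, u = 1; when t = log(4), u = 4.
The integral becomes 3·∫ u**4 du from 1 to 4, with antiderivative 3*u**5/5.
Back in t: F(t) = 3*exp(5*t)/5.
Then F(log(4)) - F(0) = (3072/5) - (3/5) = 3069/5.

3069/5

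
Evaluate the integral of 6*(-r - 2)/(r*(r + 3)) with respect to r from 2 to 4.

Factor the denominator: r**2 + 3*r = (r + 3)r.
Partial fractions: 6*(-r - 2)/(r*(r + 3)) = -2/(r + 3) - 4/r.
An antiderivative is F(r) = -4*log(r) - 2*log(r + 3).
Then F(4) - F(2) = (-8*log(2) - 2*log(7)) - (-2*log(5) - 4*log(2)) = -2*log(7) - 4*log(2) + 2*log(5).

-2*log(7) - 4*log(2) + 2*log(5)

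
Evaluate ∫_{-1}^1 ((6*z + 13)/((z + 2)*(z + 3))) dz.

log(96)

Factor the denominator: z**2 + 5*z + 6 = (z + 3)(z + 2).
Partial fractions: (6*z + 13)/((z + 2)*(z + 3)) = 5/(z + 3) + 1/(z + 2).
An antiderivative is F(z) = log(z + 2) + 5*log(z + 3).
Then F(1) - F(-1) = (log(3) + 10*log(2)) - (log(32)) = log(96).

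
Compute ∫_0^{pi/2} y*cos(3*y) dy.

Integrate by parts once (u = y, dv = cos(3*y) dy).
An antiderivative is F(y) = y*sin(3*y)/3 + cos(3*y)/9.
Then F(pi/2) - F(0) = (-pi/6) - (1/9) = -pi/6 - 1/9.

-pi/6 - 1/9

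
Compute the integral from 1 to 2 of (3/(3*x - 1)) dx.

An antiderivative is F(x) = log(3*x - 1).
Then F(2) - F(1) = (log(5)) - (log(2)) = log(5/2).

log(5/2)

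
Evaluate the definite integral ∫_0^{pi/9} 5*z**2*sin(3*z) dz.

-5/27 - 5*pi**2/486 + 5*sqrt(3)*pi/81

Integrate by parts twice (u = z^2, dv = 5*sin(3*z) dz).
An antiderivative is F(z) = -5*z**2*cos(3*z)/3 + 10*z*sin(3*z)/9 + 10*cos(3*z)/27.
Then F(pi/9) - F(0) = (-5*pi**2/486 + 5/27 + 5*sqrt(3)*pi/81) - (10/27) = -5/27 - 5*pi**2/486 + 5*sqrt(3)*pi/81.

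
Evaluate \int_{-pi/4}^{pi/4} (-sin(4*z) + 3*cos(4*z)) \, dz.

0

An antiderivative is F(z) = 3*sin(4*z)/4 + cos(4*z)/4.
Then F(pi/4) - F(-pi/4) = (-1/4) - (-1/4) = 0.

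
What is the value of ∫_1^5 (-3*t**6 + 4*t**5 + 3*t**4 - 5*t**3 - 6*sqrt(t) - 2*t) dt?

By the power rule, an antiderivative is F(t) = -3*t**7/7 + 2*t**6/3 + 3*t**5/5 - 5*t**4/4 - 4*t**(3/2) - t**2.
Then F(5) - F(1) = (-1847725/84 - 20*sqrt(5)) - (-2273/420) = -769696/35 - 20*sqrt(5).

-769696/35 - 20*sqrt(5)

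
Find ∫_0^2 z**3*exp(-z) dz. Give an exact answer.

6 - 38*exp(-2)

Integrate by parts 3 times (u = z^3, dv = exp(-z) dz).
An antiderivative is F(z) = (-z**3 - 3*z**2 - 6*z - 6)*exp(-z).
Then F(2) - F(0) = (-38*exp(-2)) - (-6) = 6 - 38*exp(-2).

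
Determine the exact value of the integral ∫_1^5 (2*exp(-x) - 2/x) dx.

-2*log(5) - 2*exp(-5) + 2*exp(-1)

An antiderivative is F(x) = -2*log(x) - 2*exp(-x).
Then F(5) - F(1) = (-2*log(5) - 2*exp(-5)) - (-2*exp(-1)) = -2*log(5) - 2*exp(-5) + 2*exp(-1).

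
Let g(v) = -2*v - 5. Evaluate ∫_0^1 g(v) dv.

By the power rule, an antiderivative is F(v) = -v**2 - 5*v.
Then F(1) - F(0) = (-6) - (0) = -6.

-6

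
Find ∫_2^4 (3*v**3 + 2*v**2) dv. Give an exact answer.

652/3

By the power rule, an antiderivative is F(v) = 3*v**4/4 + 2*v**3/3.
Then F(4) - F(2) = (704/3) - (52/3) = 652/3.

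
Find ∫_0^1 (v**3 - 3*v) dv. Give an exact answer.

By the power rule, an antiderivative is F(v) = v**4/4 - 3*v**2/2.
Then F(1) - F(0) = (-5/4) - (0) = -5/4.

-5/4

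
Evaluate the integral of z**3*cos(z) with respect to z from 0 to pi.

12 - 3*pi**2

Integrate by parts 3 times (u = z^3, dv = cos(z) dz).
An antiderivative is F(z) = z**3*sin(z) + 3*z**2*cos(z) - 6*z*sin(z) - 6*cos(z).
Then F(pi) - F(0) = (6 - 3*pi**2) - (-6) = 12 - 3*pi**2.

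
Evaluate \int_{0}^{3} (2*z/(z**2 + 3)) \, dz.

Let u = z**2 + 3, so du = 2*z dz. When z = 0, u = 3; when z = 3, u = 12.
The integral becomes ∫ 1/u du from 3 to 12, with antiderivative log(u).
Back in z: F(z) = log(z**2 + 3).
Then F(3) - F(0) = (log(12)) - (log(3)) = log(4).

log(4)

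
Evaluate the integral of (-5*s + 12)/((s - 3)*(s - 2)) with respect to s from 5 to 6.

Factor the denominator: s**2 - 5*s + 6 = (s - 2)(s - 3).
Partial fractions: (-5*s + 12)/((s - 3)*(s - 2)) = -2/(s - 2) - 3/(s - 3).
An antiderivative is F(s) = -3*log(s - 3) - 2*log(s - 2).
Then F(6) - F(5) = (-3*log(3) - 4*log(2)) - (-log(72)) = -log(6).

-log(6)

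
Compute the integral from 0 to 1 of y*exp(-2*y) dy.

Integrate by parts once (u = y, dv = exp(-2*y) dy).
An antiderivative is F(y) = (-2*y - 1)*exp(-2*y)/4.
Then F(1) - F(0) = (-3*exp(-2)/4) - (-1/4) = (-3 + exp(2))*exp(-2)/4.

(-3 + exp(2))*exp(-2)/4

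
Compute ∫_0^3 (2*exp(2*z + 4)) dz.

-exp(4) + exp(10)

Let u = 2*z + 4, so du = 2 dz. When z = 0, u = 4; when z = 3, u = 10.
The integral becomes ∫ exp(u) du from 4 to 10, with antiderivative exp(u).
Back in z: F(z) = exp(2*z + 4).
Then F(3) - F(0) = (exp(10)) - (exp(4)) = -exp(4) + exp(10).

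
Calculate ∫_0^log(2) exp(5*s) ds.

Let u = exp(s), so du = exp(s) ds. When s = 0, u = 1; when s = log(2), u = 2.
The integral becomes ∫ u**4 du from 1 to 2, with antiderivative u**5/5.
Back in s: F(s) = exp(5*s)/5.
Then F(log(2)) - F(0) = (32/5) - (1/5) = 31/5.

31/5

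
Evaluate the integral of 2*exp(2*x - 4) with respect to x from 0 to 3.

-(1 - exp(6))*exp(-4)

Let u = 2*x - 4, so du = 2 dx. When x = 0, u = -4; when x = 3, u = 2.
The integral becomes ∫ exp(u) du from -4 to 2, with antiderivative exp(u).
Back in x: F(x) = exp(2*x - 4).
Then F(3) - F(0) = (exp(2)) - (exp(-4)) = -(1 - exp(6))*exp(-4).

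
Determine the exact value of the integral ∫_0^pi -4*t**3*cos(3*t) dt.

-16/27 + 4*pi**2/3

Integrate by parts 3 times (u = t^3, dv = -4*cos(3*t) dt).
An antiderivative is F(t) = -4*t**3*sin(3*t)/3 - 4*t**2*cos(3*t)/3 + 8*t*sin(3*t)/9 + 8*cos(3*t)/27.
Then F(pi) - F(0) = (-8/27 + 4*pi**2/3) - (8/27) = -16/27 + 4*pi**2/3.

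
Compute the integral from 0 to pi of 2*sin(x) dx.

An antiderivative is F(x) = -2*cos(x).
Then F(pi) - F(0) = (2) - (-2) = 4.

4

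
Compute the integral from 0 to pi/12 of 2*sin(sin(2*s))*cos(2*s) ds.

Let u = sin(2*s), so du = 2*cos(2*s) ds. When s = 0, u = 0; when s = pi/12, u = 1/2.
The integral becomes ∫ sin(u) du from 0 to 1/2, with antiderivative -cos(u).
Back in s: F(s) = -cos(sin(2*s)).
Then F(pi/12) - F(0) = (-cos(1/2)) - (-1) = 1 - cos(1/2).

1 - cos(1/2)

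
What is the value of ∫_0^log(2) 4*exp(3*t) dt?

Let u = exp(t), so du = exp(t) dt. When t = 0, u = 1; when t = log(2), u = 2.
The integral becomes 4·∫ u**2 du from 1 to 2, with antiderivative 4*u**3/3.
Back in t: F(t) = 4*exp(3*t)/3.
Then F(log(2)) - F(0) = (32/3) - (4/3) = 28/3.

28/3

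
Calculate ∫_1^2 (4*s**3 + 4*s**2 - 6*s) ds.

By the power rule, an antiderivative is F(s) = s**4 + 4*s**3/3 - 3*s**2.
Then F(2) - F(1) = (44/3) - (-2/3) = 46/3.

46/3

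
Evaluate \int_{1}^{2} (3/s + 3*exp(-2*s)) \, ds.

-3*exp(-4)/2 + 3*exp(-2)/2 + 3*log(2)

An antiderivative is F(s) = 3*log(s) - 3*exp(-2*s)/2.
Then F(2) - F(1) = (-3*exp(-4)/2 + 3*log(2)) - (-3*exp(-2)/2) = -3*exp(-4)/2 + 3*exp(-2)/2 + 3*log(2).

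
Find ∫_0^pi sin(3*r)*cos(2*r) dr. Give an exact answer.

Use the identity sin(3*r)cos(2*r) = [sin(5*r) + sin(r)]/2.
An antiderivative is F(r) = -cos(r)/2 - cos(5*r)/10.
Then F(pi) - F(0) = (3/5) - (-3/5) = 6/5.

6/5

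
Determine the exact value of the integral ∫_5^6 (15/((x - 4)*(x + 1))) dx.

Factor the denominator: x**2 - 3*x - 4 = (x + 1)(x - 4).
Partial fractions: 15/((x - 4)*(x + 1)) = -3/(x + 1) + 3/(x - 4).
An antiderivative is F(x) = 3*log(x - 4) - 3*log(x + 1).
Then F(6) - F(5) = (-3*log(7) + 3*log(2)) - (-3*log(3) - 3*log(2)) = -3*log(7) + 3*log(3) + 6*log(2).

-3*log(7) + 3*log(3) + 6*log(2)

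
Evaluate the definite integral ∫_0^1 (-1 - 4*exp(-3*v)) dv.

-7/3 + 4*exp(-3)/3

An antiderivative is F(v) = -v + 4*exp(-3*v)/3.
Then F(1) - F(0) = (-1 + 4*exp(-3)/3) - (4/3) = -7/3 + 4*exp(-3)/3.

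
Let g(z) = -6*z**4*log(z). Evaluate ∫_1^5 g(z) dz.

18744/25 - 3750*log(5)

Integrate by parts once (u = ln z, dv = -6*z**4 dz).
An antiderivative is F(z) = -6*z**5*(5*log(z) - 1)/25.
Then F(5) - F(1) = (750 - 3750*log(5)) - (6/25) = 18744/25 - 3750*log(5).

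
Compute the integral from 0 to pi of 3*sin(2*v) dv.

0

An antiderivative is F(v) = -3*cos(2*v)/2.
Then F(pi) - F(0) = (-3/2) - (-3/2) = 0.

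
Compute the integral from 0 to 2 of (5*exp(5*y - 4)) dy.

-(1 - exp(10))*exp(-4)

Let u = 5*y - 4, so du = 5 dy. When y = 0, u = -4; when y = 2, u = 6.
The integral becomes ∫ exp(u) du from -4 to 6, with antiderivative exp(u).
Back in y: F(y) = exp(5*y - 4).
Then F(2) - F(0) = (exp(6)) - (exp(-4)) = -(1 - exp(10))*exp(-4).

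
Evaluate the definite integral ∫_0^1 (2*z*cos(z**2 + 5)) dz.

Let u = z**2 + 5, so du = 2*z dz. When z = 0, u = 5; when z = 1, u = 6.
The integral becomes ∫ cos(u) du from 5 to 6, with antiderivative sin(u).
Back in z: F(z) = sin(z**2 + 5).
Then F(1) - F(0) = (sin(6)) - (sin(5)) = sin(6) - sin(5).

sin(6) - sin(5)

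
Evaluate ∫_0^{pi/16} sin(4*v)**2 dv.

Use the identity sin^2(4*v) = (1 - cos(8*v))/2.
An antiderivative is F(v) = v/2 - sin(8*v)/16.
Then F(pi/16) - F(0) = (-1/16 + pi/32) - (0) = -1/16 + pi/32.

-1/16 + pi/32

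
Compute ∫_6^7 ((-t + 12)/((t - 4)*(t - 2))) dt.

Factor the denominator: t**2 - 6*t + 8 = (t - 2)(t - 4).
Partial fractions: (-t + 12)/((t - 4)*(t - 2)) = -5/(t - 2) + 4/(t - 4).
An antiderivative is F(t) = 4*log(t - 4) - 5*log(t - 2).
Then F(7) - F(6) = (-5*log(5) + 4*log(3)) - (-log(64)) = -5*log(5) + 6*log(2) + 4*log(3).

-5*log(5) + 6*log(2) + 4*log(3)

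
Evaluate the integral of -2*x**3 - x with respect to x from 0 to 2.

-10

By the power rule, an antiderivative is F(x) = -x**4/2 - x**2/2.
Then F(2) - F(0) = (-10) - (0) = -10.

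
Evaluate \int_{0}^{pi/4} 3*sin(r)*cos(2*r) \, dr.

-1 + sqrt(2)

Use the identity sin(r)cos(2*r) = [sin(3*r) + sin(-r)]/2.
An antiderivative is F(r) = 3*cos(r)/2 - cos(3*r)/2.
Then F(pi/4) - F(0) = (sqrt(2)) - (1) = -1 + sqrt(2).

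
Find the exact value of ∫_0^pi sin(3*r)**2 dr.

Use the identity sin^2(3*r) = (1 - cos(6*r))/2.
An antiderivative is F(r) = r/2 - sin(6*r)/12.
Then F(pi) - F(0) = (pi/2) - (0) = pi/2.

pi/2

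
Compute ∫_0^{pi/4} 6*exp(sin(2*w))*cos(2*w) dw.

-3 + 3*E

Let u = sin(2*w), so du = 2*cos(2*w) dw. When w = 0, u = 0; when w = pi/4, u = 1.
The integral becomes 3·∫ exp(u) du from 0 to 1, with antiderivative 3*exp(u).
Back in w: F(w) = 3*exp(sin(2*w)).
Then F(pi/4) - F(0) = (3*E) - (3) = -3 + 3*E.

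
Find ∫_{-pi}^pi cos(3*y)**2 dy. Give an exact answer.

Use the identity cos^2(3*y) = (1 + cos(6*y))/2.
An antiderivative is F(y) = y/2 + sin(6*y)/12.
Then F(pi) - F(-pi) = (pi/2) - (-pi/2) = pi.

pi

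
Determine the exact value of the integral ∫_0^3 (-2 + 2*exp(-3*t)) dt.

-16/3 - 2*exp(-9)/3

An antiderivative is F(t) = -2*t - 2*exp(-3*t)/3.
Then F(3) - F(0) = (-6 - 2*exp(-9)/3) - (-2/3) = -16/3 - 2*exp(-9)/3.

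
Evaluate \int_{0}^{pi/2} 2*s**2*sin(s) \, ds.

-4 + 2*pi

Integrate by parts twice (u = s^2, dv = 2*sin(s) ds).
An antiderivative is F(s) = -2*s**2*cos(s) + 4*s*sin(s) + 4*cos(s).
Then F(pi/2) - F(0) = (2*pi) - (4) = -4 + 2*pi.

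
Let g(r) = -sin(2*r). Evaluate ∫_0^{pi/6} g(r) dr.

-1/4

An antiderivative is F(r) = cos(2*r)/2.
Then F(pi/6) - F(0) = (1/4) - (1/2) = -1/4.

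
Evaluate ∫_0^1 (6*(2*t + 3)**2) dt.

Let u = 2*t + 3, so du = 2 dt. When t = 0, u = 3; when t = 1, u = 5.
The integral becomes 3·∫ u**2 du from 3 to 5, with antiderivative u**3.
Back in t: F(t) = (2*t + 3)**3.
Then F(1) - F(0) = (125) - (27) = 98.

98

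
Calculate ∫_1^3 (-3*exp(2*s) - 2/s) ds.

An antiderivative is F(s) = -3*exp(2*s)/2 - 2*log(s).
Then F(3) - F(1) = (-3*exp(6)/2 - log(9)) - (-3*exp(2)/2) = -3*exp(6)/2 - log(9) + 3*exp(2)/2.

-3*exp(6)/2 - log(9) + 3*exp(2)/2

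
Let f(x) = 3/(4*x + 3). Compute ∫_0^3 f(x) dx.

3*log(5)/4

An antiderivative is F(x) = 3*log(4*x + 3)/4.
Then F(3) - F(0) = (3*log(15)/4) - (3*log(3)/4) = 3*log(5)/4.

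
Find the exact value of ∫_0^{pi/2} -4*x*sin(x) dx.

-4

Integrate by parts once (u = x, dv = -4*sin(x) dx).
An antiderivative is F(x) = 4*x*cos(x) - 4*sin(x).
Then F(pi/2) - F(0) = (-4) - (0) = -4.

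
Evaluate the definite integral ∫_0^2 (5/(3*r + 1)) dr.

5*log(7)/3

An antiderivative is F(r) = 5*log(3*r + 1)/3.
Then F(2) - F(0) = (5*log(7)/3) - (0) = 5*log(7)/3.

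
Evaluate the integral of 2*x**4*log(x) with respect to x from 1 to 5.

Integrate by parts once (u = ln x, dv = 2*x**4 dx).
An antiderivative is F(x) = 2*x**5*(5*log(x) - 1)/25.
Then F(5) - F(1) = (-250 + 1250*log(5)) - (-2/25) = -6248/25 + 1250*log(5).

-6248/25 + 1250*log(5)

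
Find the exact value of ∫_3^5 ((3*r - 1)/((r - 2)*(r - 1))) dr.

Factor the denominator: r**2 - 3*r + 2 = (r - 1)(r - 2).
Partial fractions: (3*r - 1)/((r - 2)*(r - 1)) = -2/(r - 1) + 5/(r - 2).
An antiderivative is F(r) = 5*log(r - 2) - 2*log(r - 1).
Then F(5) - F(3) = (-4*log(2) + 5*log(3)) - (-log(4)) = -2*log(2) + 5*log(3).

-2*log(2) + 5*log(3)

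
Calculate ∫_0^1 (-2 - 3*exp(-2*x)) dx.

An antiderivative is F(x) = -2*x + 3*exp(-2*x)/2.
Then F(1) - F(0) = (-2 + 3*exp(-2)/2) - (3/2) = -7/2 + 3*exp(-2)/2.

-7/2 + 3*exp(-2)/2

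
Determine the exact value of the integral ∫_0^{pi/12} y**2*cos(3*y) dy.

Integrate by parts twice (u = y^2, dv = cos(3*y) dy).
An antiderivative is F(y) = y**2*sin(3*y)/3 + 2*y*cos(3*y)/9 - 2*sin(3*y)/27.
Then F(pi/12) - F(0) = (sqrt(2)*(-32 + pi**2 + 8*pi)/864) - (0) = sqrt(2)*(-32 + pi**2 + 8*pi)/864.

sqrt(2)*(-32 + pi**2 + 8*pi)/864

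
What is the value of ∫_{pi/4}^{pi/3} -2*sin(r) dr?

An antiderivative is F(r) = 2*cos(r).
Then F(pi/3) - F(pi/4) = (1) - (sqrt(2)) = 1 - sqrt(2).

1 - sqrt(2)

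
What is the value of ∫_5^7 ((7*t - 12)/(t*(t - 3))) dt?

-4*log(5) + 3*log(2) + 4*log(7)

Factor the denominator: t**2 - 3*t = t(t - 3).
Partial fractions: (7*t - 12)/(t*(t - 3)) = 4/t + 3/(t - 3).
An antiderivative is F(t) = 4*log(t) + 3*log(t - 3).
Then F(7) - F(5) = (6*log(2) + 4*log(7)) - (3*log(2) + 4*log(5)) = -4*log(5) + 3*log(2) + 4*log(7).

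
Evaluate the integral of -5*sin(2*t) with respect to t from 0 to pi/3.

-15/4

An antiderivative is F(t) = 5*cos(2*t)/2.
Then F(pi/3) - F(0) = (-5/4) - (5/2) = -15/4.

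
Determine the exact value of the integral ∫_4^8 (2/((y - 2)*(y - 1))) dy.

log(81/49)

Factor the denominator: y**2 - 3*y + 2 = (y - 1)(y - 2).
Partial fractions: 2/((y - 2)*(y - 1)) = -2/(y - 1) + 2/(y - 2).
An antiderivative is F(y) = 2*log(y - 2) - 2*log(y - 1).
Then F(8) - F(4) = (log(36/49)) - (log(4/9)) = log(81/49).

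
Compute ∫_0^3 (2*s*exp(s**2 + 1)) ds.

Let u = s**2 + 1, so du = 2*s ds. When s = 0, u = 1; when s = 3, u = 10.
The integral becomes ∫ exp(u) du from 1 to 10, with antiderivative exp(u).
Back in s: F(s) = exp(s**2 + 1).
Then F(3) - F(0) = (exp(10)) - (exp(1)) = -exp(1) + exp(10).

-exp(1) + exp(10)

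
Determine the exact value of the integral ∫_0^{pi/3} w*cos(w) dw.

-1/2 + sqrt(3)*pi/6

Integrate by parts once (u = w, dv = cos(w) dw).
An antiderivative is F(w) = w*sin(w) + cos(w).
Then F(pi/3) - F(0) = (1/2 + sqrt(3)*pi/6) - (1) = -1/2 + sqrt(3)*pi/6.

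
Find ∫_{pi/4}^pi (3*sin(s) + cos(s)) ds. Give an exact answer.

An antiderivative is F(s) = sin(s) - 3*cos(s).
Then F(pi) - F(pi/4) = (3) - (-sqrt(2)) = sqrt(2) + 3.

sqrt(2) + 3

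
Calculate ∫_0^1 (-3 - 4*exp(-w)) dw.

An antiderivative is F(w) = -3*w + 4*exp(-w).
Then F(1) - F(0) = (-3 + 4*exp(-1)) - (4) = -7 + 4*exp(-1).

-7 + 4*exp(-1)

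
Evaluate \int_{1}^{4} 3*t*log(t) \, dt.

-45/4 + 48*log(2)

Integrate by parts once (u = ln t, dv = 3*t dt).
An antiderivative is F(t) = 3*t**2*(2*log(t) - 1)/4.
Then F(4) - F(1) = (-12 + 48*log(2)) - (-3/4) = -45/4 + 48*log(2).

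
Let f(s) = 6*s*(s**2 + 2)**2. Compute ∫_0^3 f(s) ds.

Let u = s**2 + 2, so du = 2*s ds. When s = 0, u = 2; when s = 3, u = 11.
The integral becomes 3·∫ u**2 du from 2 to 11, with antiderivative u**3.
Back in s: F(s) = (s**2 + 2)**3.
Then F(3) - F(0) = (1331) - (8) = 1323.

1323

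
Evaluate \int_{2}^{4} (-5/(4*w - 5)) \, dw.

An antiderivative is F(w) = -5*log(4*w - 5)/4.
Then F(4) - F(2) = (-5*log(11)/4) - (-5*log(3)/4) = -5*log(11)/4 + 5*log(3)/4.

-5*log(11)/4 + 5*log(3)/4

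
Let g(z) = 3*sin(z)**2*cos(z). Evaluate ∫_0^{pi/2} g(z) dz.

Let u = sin(z), so du = cos(z) dz. When z = 0, u = 0; when z = pi/2, u = 1.
The integral becomes 3·∫ u**2 du from 0 to 1, with antiderivative u**3.
Back in z: F(z) = sin(z)**3.
Then F(pi/2) - F(0) = (1) - (0) = 1.

1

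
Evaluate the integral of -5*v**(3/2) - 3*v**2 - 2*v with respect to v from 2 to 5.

By the power rule, an antiderivative is F(v) = -2*v**(5/2) - v**3 - v**2.
Then F(5) - F(2) = (-150 - 50*sqrt(5)) - (-12 - 8*sqrt(2)) = -138 - 50*sqrt(5) + 8*sqrt(2).

-138 - 50*sqrt(5) + 8*sqrt(2)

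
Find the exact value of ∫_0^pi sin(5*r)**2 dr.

Use the identity sin^2(5*r) = (1 - cos(10*r))/2.
An antiderivative is F(r) = r/2 - sin(10*r)/20.
Then F(pi) - F(0) = (pi/2) - (0) = pi/2.

pi/2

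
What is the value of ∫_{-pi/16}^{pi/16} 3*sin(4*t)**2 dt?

-3/8 + 3*pi/16

Use the identity sin^2(4*t) = (1 - cos(8*t))/2.
An antiderivative is F(t) = 3*t/2 - 3*sin(8*t)/16.
Then F(pi/16) - F(-pi/16) = (-3/16 + 3*pi/32) - (3/16 - 3*pi/32) = -3/8 + 3*pi/16.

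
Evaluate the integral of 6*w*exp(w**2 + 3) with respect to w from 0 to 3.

-3*(1 - exp(9))*exp(3)

Let u = w**2 + 3, so du = 2*w dw. When w = 0, u = 3; when w = 3, u = 12.
The integral becomes 3·∫ exp(u) du from 3 to 12, with antiderivative 3*exp(u).
Back in w: F(w) = 3*exp(w**2 + 3).
Then F(3) - F(0) = (3*exp(12)) - (3*exp(3)) = -3*(1 - exp(9))*exp(3).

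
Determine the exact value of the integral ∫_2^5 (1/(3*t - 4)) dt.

-log(2)/3 + log(11)/3

An antiderivative is F(t) = log(3*t - 4)/3.
Then F(5) - F(2) = (log(11)/3) - (log(2)/3) = -log(2)/3 + log(11)/3.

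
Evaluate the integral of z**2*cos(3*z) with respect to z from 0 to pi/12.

sqrt(2)*(-32 + pi**2 + 8*pi)/864

Integrate by parts twice (u = z^2, dv = cos(3*z) dz).
An antiderivative is F(z) = z**2*sin(3*z)/3 + 2*z*cos(3*z)/9 - 2*sin(3*z)/27.
Then F(pi/12) - F(0) = (sqrt(2)*(-32 + pi**2 + 8*pi)/864) - (0) = sqrt(2)*(-32 + pi**2 + 8*pi)/864.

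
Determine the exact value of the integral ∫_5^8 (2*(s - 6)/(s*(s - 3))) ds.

Factor the denominator: s**2 - 3*s = s(s - 3).
Partial fractions: 2*(s - 6)/(s*(s - 3)) = 4/s - 2/(s - 3).
An antiderivative is F(s) = 4*log(s) - 2*log(s - 3).
Then F(8) - F(5) = (-2*log(5) + 12*log(2)) - (-2*log(2) + 4*log(5)) = -6*log(5) + 14*log(2).

-6*log(5) + 14*log(2)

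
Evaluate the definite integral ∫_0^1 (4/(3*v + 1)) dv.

An antiderivative is F(v) = 4*log(3*v + 1)/3.
Then F(1) - F(0) = (8*log(2)/3) - (0) = 8*log(2)/3.

8*log(2)/3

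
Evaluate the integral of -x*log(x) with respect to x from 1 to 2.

Integrate by parts once (u = ln x, dv = -x dx).
An antiderivative is F(x) = -x**2*(2*log(x) - 1)/4.
Then F(2) - F(1) = (1 - log(4)) - (1/4) = 3/4 - log(4).

3/4 - log(4)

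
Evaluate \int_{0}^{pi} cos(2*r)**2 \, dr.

Use the identity cos^2(2*r) = (1 + cos(4*r))/2.
An antiderivative is F(r) = r/2 + sin(4*r)/8.
Then F(pi) - F(0) = (pi/2) - (0) = pi/2.

pi/2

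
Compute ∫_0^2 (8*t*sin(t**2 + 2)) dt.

Let u = t**2 + 2, so du = 2*t dt. When t = 0, u = 2; when t = 2, u = 6.
The integral becomes 4·∫ sin(u) du from 2 to 6, with antiderivative -4*cos(u).
Back in t: F(t) = -4*cos(t**2 + 2).
Then F(2) - F(0) = (-4*cos(6)) - (-4*cos(2)) = -4*cos(6) + 4*cos(2).

-4*cos(6) + 4*cos(2)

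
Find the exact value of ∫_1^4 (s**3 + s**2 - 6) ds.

267/4

By the power rule, an antiderivative is F(s) = s**4/4 + s**3/3 - 6*s.
Then F(4) - F(1) = (184/3) - (-65/12) = 267/4.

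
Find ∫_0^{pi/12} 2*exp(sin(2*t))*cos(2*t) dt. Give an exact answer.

-1 + exp(1/2)

Let u = sin(2*t), so du = 2*cos(2*t) dt. When t = 0, u = 0; when t = pi/12, u = 1/2.
The integral becomes ∫ exp(u) du from 0 to 1/2, with antiderivative exp(u).
Back in t: F(t) = exp(sin(2*t)).
Then F(pi/12) - F(0) = (exp(1/2)) - (1) = -1 + exp(1/2).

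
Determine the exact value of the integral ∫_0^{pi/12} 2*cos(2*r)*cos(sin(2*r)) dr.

Let u = sin(2*r), so du = 2*cos(2*r) dr. When r = 0, u = 0; when r = pi/12, u = 1/2.
The integral becomes ∫ cos(u) du from 0 to 1/2, with antiderivative sin(u).
Back in r: F(r) = sin(sin(2*r)).
Then F(pi/12) - F(0) = (sin(1/2)) - (0) = sin(1/2).

sin(1/2)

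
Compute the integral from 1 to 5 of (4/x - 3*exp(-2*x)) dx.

An antiderivative is F(x) = 4*log(x) + 3*exp(-2*x)/2.
Then F(5) - F(1) = (3*exp(-10)/2 + 4*log(5)) - (3*exp(-2)/2) = -3*exp(-2)/2 + 3*exp(-10)/2 + 4*log(5).

-3*exp(-2)/2 + 3*exp(-10)/2 + 4*log(5)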